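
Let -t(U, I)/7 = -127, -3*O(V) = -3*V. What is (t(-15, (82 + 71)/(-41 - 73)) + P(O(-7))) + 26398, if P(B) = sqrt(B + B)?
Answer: 27287 + I*sqrt(14) ≈ 27287.0 + 3.7417*I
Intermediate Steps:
O(V) = V (O(V) = -(-1)*V = V)
t(U, I) = 889 (t(U, I) = -7*(-127) = 889)
P(B) = sqrt(2)*sqrt(B) (P(B) = sqrt(2*B) = sqrt(2)*sqrt(B))
(t(-15, (82 + 71)/(-41 - 73)) + P(O(-7))) + 26398 = (889 + sqrt(2)*sqrt(-7)) + 26398 = (889 + sqrt(2)*(I*sqrt(7))) + 26398 = (889 + I*sqrt(14)) + 26398 = 27287 + I*sqrt(14)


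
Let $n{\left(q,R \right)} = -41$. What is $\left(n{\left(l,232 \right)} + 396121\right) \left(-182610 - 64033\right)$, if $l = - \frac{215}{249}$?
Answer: $-97690359440$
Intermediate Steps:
$l = - \frac{215}{249}$ ($l = \left(-215\right) \frac{1}{249} = - \frac{215}{249} \approx -0.86345$)
$\left(n{\left(l,232 \right)} + 396121\right) \left(-182610 - 64033\right) = \left(-41 + 396121\right) \left(-182610 - 64033\right) = 396080 \left(-246643\right) = -97690359440$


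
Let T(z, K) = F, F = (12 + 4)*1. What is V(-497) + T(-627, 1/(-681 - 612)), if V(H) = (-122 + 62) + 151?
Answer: 107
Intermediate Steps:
V(H) = 91 (V(H) = -60 + 151 = 91)
F = 16 (F = 16*1 = 16)
T(z, K) = 16
V(-497) + T(-627, 1/(-681 - 612)) = 91 + 16 = 107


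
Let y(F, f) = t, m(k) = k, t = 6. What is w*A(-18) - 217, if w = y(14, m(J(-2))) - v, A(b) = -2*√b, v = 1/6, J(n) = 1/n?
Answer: -217 - 35*I*√2 ≈ -217.0 - 49.497*I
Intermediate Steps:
J(n) = 1/n
y(F, f) = 6
v = ⅙ ≈ 0.16667
w = 35/6 (w = 6 - 1*⅙ = 6 - ⅙ = 35/6 ≈ 5.8333)
w*A(-18) - 217 = 35*(-6*I*√2)/6 - 217 = -35*I*√2 - 217 = -217 - 35*I*√2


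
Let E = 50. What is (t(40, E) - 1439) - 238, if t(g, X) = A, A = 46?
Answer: -1631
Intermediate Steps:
t(g, X) = 46
(t(40, E) - 1439) - 238 = (46 - 1439) - 238 = -1393 - 238 = -1631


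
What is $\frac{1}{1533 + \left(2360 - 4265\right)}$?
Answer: $- \frac{1}{372} \approx -0.0026882$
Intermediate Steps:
$\frac{1}{1533 + \left(2360 - 4265\right)} = \frac{1}{1533 - 1905} = \frac{1}{-372} = - \frac{1}{372}$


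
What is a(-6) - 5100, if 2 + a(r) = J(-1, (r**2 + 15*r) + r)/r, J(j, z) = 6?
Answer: -5103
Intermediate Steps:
a(r) = -2 + 6/r
a(-6) - 5100 = (-2 + 6/(-6)) - 5100 = (-2 + 6*(-1/6)) - 5100 = (-2 - 1) - 5100 = -3 - 5100 = -5103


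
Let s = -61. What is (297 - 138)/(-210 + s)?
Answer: -159/271 ≈ -0.58672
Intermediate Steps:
(297 - 138)/(-210 + s) = (297 - 138)/(-210 - 61) = 159/(-271) = 159*(-1/271) = -159/271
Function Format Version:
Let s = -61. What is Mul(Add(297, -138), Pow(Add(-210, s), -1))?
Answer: Rational(-159, 271) ≈ -0.58672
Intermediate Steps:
Mul(Add(297, -138), Pow(Add(-210, s), -1)) = Mul(Add(297, -138), Pow(Add(-210, -61), -1)) = Mul(159, Pow(-271, -1)) = Mul(159, Rational(-1, 271)) = Rational(-159, 271)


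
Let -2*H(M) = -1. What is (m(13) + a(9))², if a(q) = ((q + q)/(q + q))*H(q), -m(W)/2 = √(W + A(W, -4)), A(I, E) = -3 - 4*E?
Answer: 417/4 - 2*√26 ≈ 94.052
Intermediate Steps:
H(M) = ½ (H(M) = -½*(-1) = ½)
m(W) = -2*√(13 + W) (m(W) = -2*√(W + (-3 - 4*(-4))) = -2*√(W + (-3 + 16)) = -2*√(W + 13) = -2*√(13 + W))
a(q) = ½ (a(q) = ((q + q)/(q + q))*(½) = ((2*q)/((2*q)))*(½) = ((2*q)*(1/(2*q)))*(½) = 1*(½) = ½)
(m(13) + a(9))² = (-2*√(13 + 13) + ½)² = (-2*√26 + ½)² = (½ - 2*√26)²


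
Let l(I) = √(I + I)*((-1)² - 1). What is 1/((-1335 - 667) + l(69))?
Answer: -1/2002 ≈ -0.00049950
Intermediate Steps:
l(I) = 0 (l(I) = √(2*I)*(1 - 1) = (√2*√I)*0 = 0)
1/((-1335 - 667) + l(69)) = 1/((-1335 - 667) + 0) = 1/(-2002 + 0) = 1/(-2002) = -1/2002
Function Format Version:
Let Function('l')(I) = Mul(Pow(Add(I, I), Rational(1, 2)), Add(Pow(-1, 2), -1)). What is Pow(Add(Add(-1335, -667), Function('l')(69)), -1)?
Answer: Rational(-1, 2002) ≈ -0.00049950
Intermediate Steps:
Function('l')(I) = 0 (Function('l')(I) = Mul(Pow(Mul(2, I), Rational(1, 2)), Add(1, -1)) = Mul(Mul(Pow(2, Rational(1, 2)), Pow(I, Rational(1, 2))), 0) = 0)
Pow(Add(Add(-1335, -667), Function('l')(69)), -1) = Pow(Add(Add(-1335, -667), 0), -1) = Pow(Add(-2002, 0), -1) = Pow(-2002, -1) = Rational(-1, 2002)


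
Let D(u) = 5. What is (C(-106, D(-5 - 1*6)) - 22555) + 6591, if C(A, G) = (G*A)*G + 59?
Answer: -18555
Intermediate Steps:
C(A, G) = 59 + A*G² (C(A, G) = (A*G)*G + 59 = A*G² + 59 = 59 + A*G²)
(C(-106, D(-5 - 1*6)) - 22555) + 6591 = ((59 - 106*5²) - 22555) + 6591 = ((59 - 106*25) - 22555) + 6591 = ((59 - 2650) - 22555) + 6591 = (-2591 - 22555) + 6591 = -25146 + 6591 = -18555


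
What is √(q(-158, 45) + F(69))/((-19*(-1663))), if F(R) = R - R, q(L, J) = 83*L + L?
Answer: 2*I*√3318/31597 ≈ 0.003646*I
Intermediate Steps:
q(L, J) = 84*L
F(R) = 0
√(q(-158, 45) + F(69))/((-19*(-1663))) = √(84*(-158) + 0)/((-19*(-1663))) = √(-13272 + 0)/31597 = √(-13272)*(1/31597) = (2*I*√3318)*(1/31597) = 2*I*√3318/31597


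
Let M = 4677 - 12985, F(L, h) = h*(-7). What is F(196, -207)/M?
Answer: -1449/8308 ≈ -0.17441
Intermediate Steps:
F(L, h) = -7*h
M = -8308
F(196, -207)/M = -7*(-207)/(-8308) = 1449*(-1/8308) = -1449/8308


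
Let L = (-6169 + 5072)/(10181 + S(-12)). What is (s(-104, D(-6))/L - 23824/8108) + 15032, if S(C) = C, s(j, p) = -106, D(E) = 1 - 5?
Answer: 35603838754/2223619 ≈ 16012.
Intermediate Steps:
D(E) = -4
L = -1097/10169 (L = (-6169 + 5072)/(10181 - 12) = -1097/10169 ≈ -0.10788)
(s(-104, D(-6))/L - 23824/8108) + 15032 = (-106/(-1097/10169) - 23824/8108) + 15032 = (-106*(-10169/1097) - 23824*1/8108) + 15032 = (1077914/1097 - 5956/2027) + 15032 = 2178397946/2223619 + 15032 = 35603838754/2223619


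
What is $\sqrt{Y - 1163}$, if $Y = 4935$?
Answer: $2 \sqrt{943} \approx 61.417$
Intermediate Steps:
$\sqrt{Y - 1163} = \sqrt{4935 - 1163} = \sqrt{3772} = 2 \sqrt{943}$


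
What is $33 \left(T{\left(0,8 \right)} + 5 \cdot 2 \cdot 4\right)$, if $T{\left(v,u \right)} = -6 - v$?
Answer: $1122$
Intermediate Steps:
$33 \left(T{\left(0,8 \right)} + 5 \cdot 2 \cdot 4\right) = 33 \left(\left(-6 - 0\right) + 5 \cdot 2 \cdot 4\right) = 33 \left(\left(-6 + 0\right) + 10 \cdot 4\right) = 33 \left(-6 + 40\right) = 33 \cdot 34 = 1122$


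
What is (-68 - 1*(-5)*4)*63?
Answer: -3024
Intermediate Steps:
(-68 - 1*(-5)*4)*63 = (-68 + 5*4)*63 = (-68 + 20)*63 = -48*63 = -3024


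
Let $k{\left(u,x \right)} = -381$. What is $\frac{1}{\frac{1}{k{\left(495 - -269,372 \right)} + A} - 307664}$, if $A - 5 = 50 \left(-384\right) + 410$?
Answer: $- \frac{19166}{5896688225} \approx -3.2503 \cdot 10^{-6}$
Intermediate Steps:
$A = -18785$ ($A = 5 + \left(50 \left(-384\right) + 410\right) = 5 + \left(-19200 + 410\right) = 5 - 18790 = -18785$)
$\frac{1}{\frac{1}{k{\left(495 - -269,372 \right)} + A} - 307664} = \frac{1}{\frac{1}{-381 - 18785} - 307664} = \frac{1}{\frac{1}{-19166} - 307664} = \frac{1}{- \frac{1}{19166} - 307664} = \frac{1}{- \frac{5896688225}{19166}} = - \frac{19166}{5896688225}$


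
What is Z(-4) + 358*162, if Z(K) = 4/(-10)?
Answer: 289978/5 ≈ 57996.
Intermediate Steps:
Z(K) = -2/5 (Z(K) = 4*(-1/10) = -2/5)
Z(-4) + 358*162 = -2/5 + 358*162 = -2/5 + 57996 = 289978/5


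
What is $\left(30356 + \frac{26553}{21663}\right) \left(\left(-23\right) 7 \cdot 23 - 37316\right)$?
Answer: $- \frac{2997251862671}{2407} \approx -1.2452 \cdot 10^{9}$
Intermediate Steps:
$\left(30356 + \frac{26553}{21663}\right) \left(\left(-23\right) 7 \cdot 23 - 37316\right) = \left(30356 + 26553 \cdot \frac{1}{21663}\right) \left(\left(-161\right) 23 - 37316\right) = \left(30356 + \frac{8851}{7221}\right) \left(-3703 - 37316\right) = \frac{219209527}{7221} \left(-41019\right) = - \frac{2997251862671}{2407}$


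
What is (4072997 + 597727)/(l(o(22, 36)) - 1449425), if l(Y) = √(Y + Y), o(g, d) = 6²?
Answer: -6769864133700/2100832830553 - 28024344*√2/2100832830553 ≈ -3.2225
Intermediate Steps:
o(g, d) = 36
l(Y) = √2*√Y (l(Y) = √(2*Y) = √2*√Y)
(4072997 + 597727)/(l(o(22, 36)) - 1449425) = (4072997 + 597727)/(√2*√36 - 1449425) = 4670724/(√2*6 - 1449425) = 4670724/(6*√2 - 1449425) = 4670724/(-1449425 + 6*√2)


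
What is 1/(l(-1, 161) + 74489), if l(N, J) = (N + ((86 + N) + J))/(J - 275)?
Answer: 114/8491501 ≈ 1.3425e-5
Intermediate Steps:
l(N, J) = (86 + J + 2*N)/(-275 + J) (l(N, J) = (N + (86 + J + N))/(-275 + J) = (86 + J + 2*N)/(-275 + J))
1/(l(-1, 161) + 74489) = 1/((86 + 161 + 2*(-1))/(-275 + 161) + 74489) = 1/((86 + 161 - 2)/(-114) + 74489) = 1/(-1/114*245 + 74489) = 1/(-245/114 + 74489) = 1/(8491501/114) = 114/8491501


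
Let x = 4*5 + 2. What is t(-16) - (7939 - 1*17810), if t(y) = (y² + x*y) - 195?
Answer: 9580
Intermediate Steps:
x = 22 (x = 20 + 2 = 22)
t(y) = -195 + y² + 22*y (t(y) = (y² + 22*y) - 195 = -195 + y² + 22*y)
t(-16) - (7939 - 1*17810) = (-195 + (-16)² + 22*(-16)) - (7939 - 1*17810) = (-195 + 256 - 352) - (7939 - 17810) = -291 - 1*(-9871) = -291 + 9871 = 9580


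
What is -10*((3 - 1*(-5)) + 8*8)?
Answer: -720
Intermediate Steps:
-10*((3 - 1*(-5)) + 8*8) = -10*((3 + 5) + 64) = -10*(8 + 64) = -10*72 = -720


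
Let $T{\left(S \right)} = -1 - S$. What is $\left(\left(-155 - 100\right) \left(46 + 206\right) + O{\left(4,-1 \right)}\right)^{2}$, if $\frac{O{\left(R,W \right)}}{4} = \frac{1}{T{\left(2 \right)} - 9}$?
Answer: $\frac{37164513961}{9} \approx 4.1294 \cdot 10^{9}$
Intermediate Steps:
$O{\left(R,W \right)} = - \frac{1}{3}$ ($O{\left(R,W \right)} = \frac{4}{\left(-1 - 2\right) - 9} = \frac{4}{-3 - 9} = \frac{4}{-12} = 4 \left(- \frac{1}{12}\right) = - \frac{1}{3}$)
$\left(\left(-155 - 100\right) \left(46 + 206\right) + O{\left(4,-1 \right)}\right)^{2} = \left(\left(-155 - 100\right) \left(46 + 206\right) - \frac{1}{3}\right)^{2} = \left(\left(-255\right) 252 - \frac{1}{3}\right)^{2} = \left(-64260 - \frac{1}{3}\right)^{2} = \left(- \frac{192781}{3}\right)^{2} = \frac{37164513961}{9}$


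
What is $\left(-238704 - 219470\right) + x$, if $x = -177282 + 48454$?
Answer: $-587002$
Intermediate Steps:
$x = -128828$
$\left(-238704 - 219470\right) + x = \left(-238704 - 219470\right) - 128828 = -458174 - 128828 = -587002$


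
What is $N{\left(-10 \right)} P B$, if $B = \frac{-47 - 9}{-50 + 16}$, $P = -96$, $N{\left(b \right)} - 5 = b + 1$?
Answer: $\frac{10752}{17} \approx 632.47$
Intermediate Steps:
$N{\left(b \right)} = 6 + b$ ($N{\left(b \right)} = 5 + \left(b + 1\right) = 5 + \left(1 + b\right) = 6 + b$)
$B = \frac{28}{17}$ ($B = - \frac{56}{-34} = \left(-56\right) \left(- \frac{1}{34}\right) = \frac{28}{17} \approx 1.6471$)
$N{\left(-10 \right)} P B = \left(6 - 10\right) \left(-96\right) \frac{28}{17} = \left(-4\right) \left(-96\right) \frac{28}{17} = 384 \cdot \frac{28}{17} = \frac{10752}{17}$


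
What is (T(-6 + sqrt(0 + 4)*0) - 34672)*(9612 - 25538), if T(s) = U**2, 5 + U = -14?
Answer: 546436986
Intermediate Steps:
U = -19 (U = -5 - 14 = -19)
T(s) = 361 (T(s) = (-19)**2 = 361)
(T(-6 + sqrt(0 + 4)*0) - 34672)*(9612 - 25538) = (361 - 34672)*(9612 - 25538) = -34311*(-15926) = 546436986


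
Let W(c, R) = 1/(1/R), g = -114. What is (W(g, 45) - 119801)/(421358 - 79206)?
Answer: -29939/85538 ≈ -0.35001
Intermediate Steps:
W(c, R) = R
(W(g, 45) - 119801)/(421358 - 79206) = (45 - 119801)/(421358 - 79206) = -119756/342152 = -119756*1/342152 = -29939/85538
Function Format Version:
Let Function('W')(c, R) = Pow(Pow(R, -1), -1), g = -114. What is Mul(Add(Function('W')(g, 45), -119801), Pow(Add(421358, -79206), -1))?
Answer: Rational(-29939, 85538) ≈ -0.35001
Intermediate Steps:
Function('W')(c, R) = R
Mul(Add(Function('W')(g, 45), -119801), Pow(Add(421358, -79206), -1)) = Mul(Add(45, -119801), Pow(Add(421358, -79206), -1)) = Mul(-119756, Pow(342152, -1)) = Mul(-119756, Rational(1, 342152)) = Rational(-29939, 85538)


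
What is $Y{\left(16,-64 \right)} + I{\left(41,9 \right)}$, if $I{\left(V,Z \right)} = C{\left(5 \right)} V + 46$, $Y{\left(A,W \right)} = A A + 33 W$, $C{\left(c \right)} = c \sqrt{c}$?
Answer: $-1810 + 205 \sqrt{5} \approx -1351.6$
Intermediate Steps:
$C{\left(c \right)} = c^{\frac{3}{2}}$
$Y{\left(A,W \right)} = A^{2} + 33 W$
$I{\left(V,Z \right)} = 46 + 5 V \sqrt{5}$ ($I{\left(V,Z \right)} = 5^{\frac{3}{2}} V + 46 = 5 \sqrt{5} V + 46 = 5 V \sqrt{5} + 46 = 46 + 5 V \sqrt{5}$)
$Y{\left(16,-64 \right)} + I{\left(41,9 \right)} = \left(16^{2} + 33 \left(-64\right)\right) + \left(46 + 5 \cdot 41 \sqrt{5}\right) = \left(256 - 2112\right) + \left(46 + 205 \sqrt{5}\right) = -1856 + \left(46 + 205 \sqrt{5}\right) = -1810 + 205 \sqrt{5}$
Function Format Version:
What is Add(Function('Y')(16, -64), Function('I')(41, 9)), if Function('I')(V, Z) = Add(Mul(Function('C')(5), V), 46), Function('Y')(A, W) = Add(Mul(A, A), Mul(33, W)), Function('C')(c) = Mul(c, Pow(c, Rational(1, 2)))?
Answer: Add(-1810, Mul(205, Pow(5, Rational(1, 2)))) ≈ -1351.6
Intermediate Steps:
Function('C')(c) = Pow(c, Rational(3, 2))
Function('Y')(A, W) = Add(Pow(A, 2), Mul(33, W))
Function('I')(V, Z) = Add(46, Mul(5, V, Pow(5, Rational(1, 2)))) (Function('I')(V, Z) = Add(Mul(Pow(5, Rational(3, 2)), V), 46) = Add(Mul(Mul(5, Pow(5, Rational(1, 2))), V), 46) = Add(Mul(5, V, Pow(5, Rational(1, 2))), 46) = Add(46, Mul(5, V, Pow(5, Rational(1, 2)))))
Add(Function('Y')(16, -64), Function('I')(41, 9)) = Add(Add(Pow(16, 2), Mul(33, -64)), Add(46, Mul(5, 41, Pow(5, Rational(1, 2))))) = Add(Add(256, -2112), Add(46, Mul(205, Pow(5, Rational(1, 2))))) = Add(-1856, Add(46, Mul(205, Pow(5, Rational(1, 2))))) = Add(-1810, Mul(205, Pow(5, Rational(1, 2))))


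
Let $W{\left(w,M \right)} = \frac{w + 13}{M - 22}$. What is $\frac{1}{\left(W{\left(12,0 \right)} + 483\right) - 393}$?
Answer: $\frac{22}{1955} \approx 0.011253$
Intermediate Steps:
$W{\left(w,M \right)} = \frac{13 + w}{-22 + M}$
$\frac{1}{\left(W{\left(12,0 \right)} + 483\right) - 393} = \frac{1}{\left(\frac{13 + 12}{-22 + 0} + 483\right) - 393} = \frac{1}{\left(\frac{1}{-22} \cdot 25 + 483\right) - 393} = \frac{1}{\left(\left(- \frac{1}{22}\right) 25 + 483\right) - 393} = \frac{1}{\left(- \frac{25}{22} + 483\right) - 393} = \frac{1}{\frac{10601}{22} - 393} = \frac{1}{\frac{1955}{22}} = \frac{22}{1955}$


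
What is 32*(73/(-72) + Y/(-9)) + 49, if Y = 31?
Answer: -281/3 ≈ -93.667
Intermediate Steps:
32*(73/(-72) + Y/(-9)) + 49 = 32*(73/(-72) + 31/(-9)) + 49 = 32*(73*(-1/72) + 31*(-1/9)) + 49 = 32*(-73/72 - 31/9) + 49 = 32*(-107/24) + 49 = -428/3 + 49 = -281/3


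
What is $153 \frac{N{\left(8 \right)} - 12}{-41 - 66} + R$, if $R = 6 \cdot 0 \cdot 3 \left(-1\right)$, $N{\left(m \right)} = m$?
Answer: $\frac{612}{107} \approx 5.7196$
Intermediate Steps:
$R = 0$ ($R = 6 \cdot 0 \left(-1\right) = 0 \left(-1\right) = 0$)
$153 \frac{N{\left(8 \right)} - 12}{-41 - 66} + R = 153 \frac{8 - 12}{-41 - 66} + 0 = 153 \left(- \frac{4}{-107}\right) + 0 = 153 \left(\left(-4\right) \left(- \frac{1}{107}\right)\right) + 0 = 153 \cdot \frac{4}{107} + 0 = \frac{612}{107} + 0 = \frac{612}{107}$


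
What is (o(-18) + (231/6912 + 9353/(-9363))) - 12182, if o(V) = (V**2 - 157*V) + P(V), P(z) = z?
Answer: -65083537987/7190784 ≈ -9051.0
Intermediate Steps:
o(V) = V**2 - 156*V (o(V) = (V**2 - 157*V) + V = V**2 - 156*V)
(o(-18) + (231/6912 + 9353/(-9363))) - 12182 = (-18*(-156 - 18) + (231/6912 + 9353/(-9363))) - 12182 = (-18*(-174) + (231*(1/6912) + 9353*(-1/9363))) - 12182 = (3132 + (77/2304 - 9353/9363)) - 12182 = (3132 - 6942787/7190784) - 12182 = 22514592701/7190784 - 12182 = -65083537987/7190784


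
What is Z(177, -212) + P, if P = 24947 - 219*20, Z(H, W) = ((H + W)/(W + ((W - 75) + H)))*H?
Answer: 946967/46 ≈ 20586.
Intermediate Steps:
Z(H, W) = H*(H + W)/(-75 + H + 2*W) (Z(H, W) = ((H + W)/(W + ((-75 + W) + H)))*H = ((H + W)/(W + (-75 + H + W)))*H = ((H + W)/(-75 + H + 2*W))*H = H*(H + W)/(-75 + H + 2*W))
P = 20567 (P = 24947 - 1*4380 = 24947 - 4380 = 20567)
Z(177, -212) + P = 177*(177 - 212)/(-75 + 177 + 2*(-212)) + 20567 = 177*(-35)/(-75 + 177 - 424) + 20567 = 177*(-35)/(-322) + 20567 = 177*(-1/322)*(-35) + 20567 = 885/46 + 20567 = 946967/46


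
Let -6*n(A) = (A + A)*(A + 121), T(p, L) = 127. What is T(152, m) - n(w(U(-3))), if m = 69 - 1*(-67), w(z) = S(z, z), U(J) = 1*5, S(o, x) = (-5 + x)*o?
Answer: 127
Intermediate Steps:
S(o, x) = o*(-5 + x)
U(J) = 5
w(z) = z*(-5 + z)
m = 136 (m = 69 + 67 = 136)
n(A) = -A*(121 + A)/3 (n(A) = -(A + A)*(A + 121)/6 = -2*A*(121 + A)/6 = -A*(121 + A)/3)
T(152, m) - n(w(U(-3))) = 127 - (-1)*5*(-5 + 5)*(121 + 5*(-5 + 5))/3 = 127 - (-1)*5*0*(121 + 5*0)/3 = 127 - (-1)*0*(121 + 0)/3 = 127 - (-1)*0*121/3 = 127 - 1*0 = 127 + 0 = 127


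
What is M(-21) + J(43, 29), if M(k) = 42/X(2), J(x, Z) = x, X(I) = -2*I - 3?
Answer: 37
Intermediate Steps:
X(I) = -3 - 2*I
M(k) = -6 (M(k) = 42/(-3 - 2*2) = 42/(-3 - 4) = 42/(-7) = 42*(-⅐) = -6)
M(-21) + J(43, 29) = -6 + 43 = 37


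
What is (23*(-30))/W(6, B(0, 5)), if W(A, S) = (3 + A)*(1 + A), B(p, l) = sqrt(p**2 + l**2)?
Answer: -230/21 ≈ -10.952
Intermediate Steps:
B(p, l) = sqrt(l**2 + p**2)
W(A, S) = (1 + A)*(3 + A)
(23*(-30))/W(6, B(0, 5)) = (23*(-30))/(3 + 6**2 + 4*6) = -690/(3 + 36 + 24) = -690/63 = -690*1/63 = -230/21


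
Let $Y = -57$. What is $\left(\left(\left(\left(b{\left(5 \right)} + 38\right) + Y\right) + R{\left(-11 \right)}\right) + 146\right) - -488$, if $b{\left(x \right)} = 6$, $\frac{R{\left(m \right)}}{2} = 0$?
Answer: $621$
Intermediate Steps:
$R{\left(m \right)} = 0$ ($R{\left(m \right)} = 2 \cdot 0 = 0$)
$\left(\left(\left(\left(b{\left(5 \right)} + 38\right) + Y\right) + R{\left(-11 \right)}\right) + 146\right) - -488 = \left(\left(\left(\left(6 + 38\right) - 57\right) + 0\right) + 146\right) - -488 = \left(\left(\left(44 - 57\right) + 0\right) + 146\right) + 488 = \left(\left(-13 + 0\right) + 146\right) + 488 = \left(-13 + 146\right) + 488 = 133 + 488 = 621$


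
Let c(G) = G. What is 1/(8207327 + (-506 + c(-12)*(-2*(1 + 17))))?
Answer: 1/8207253 ≈ 1.2184e-7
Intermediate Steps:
1/(8207327 + (-506 + c(-12)*(-2*(1 + 17)))) = 1/(8207327 + (-506 - (-24)*(1 + 17))) = 1/(8207327 + (-506 - (-24)*18)) = 1/(8207327 + (-506 - 12*(-36))) = 1/(8207327 + (-506 + 432)) = 1/(8207327 - 74) = 1/8207253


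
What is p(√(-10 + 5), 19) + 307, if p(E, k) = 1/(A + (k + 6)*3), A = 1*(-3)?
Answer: 22105/72 ≈ 307.01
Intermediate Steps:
A = -3
p(E, k) = 1/(15 + 3*k) (p(E, k) = 1/(-3 + (k + 6)*3) = 1/(-3 + (6 + k)*3) = 1/(-3 + (18 + 3*k)) = 1/(15 + 3*k))
p(√(-10 + 5), 19) + 307 = 1/(3*(5 + 19)) + 307 = (⅓)/24 + 307 = (⅓)*(1/24) + 307 = 1/72 + 307 = 22105/72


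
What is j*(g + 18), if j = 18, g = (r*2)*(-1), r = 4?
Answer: 180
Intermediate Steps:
g = -8 (g = (4*2)*(-1) = 8*(-1) = -8)
j*(g + 18) = 18*(-8 + 18) = 18*10 = 180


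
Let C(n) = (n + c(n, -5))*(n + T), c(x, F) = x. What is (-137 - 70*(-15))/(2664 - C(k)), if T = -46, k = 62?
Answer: 913/680 ≈ 1.3426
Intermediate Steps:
C(n) = 2*n*(-46 + n) (C(n) = (n + n)*(n - 46) = (2*n)*(-46 + n) = 2*n*(-46 + n))
(-137 - 70*(-15))/(2664 - C(k)) = (-137 - 70*(-15))/(2664 - 2*62*(-46 + 62)) = (-137 + 1050)/(2664 - 2*62*16) = 913/(2664 - 1*1984) = 913/(2664 - 1984) = 913/680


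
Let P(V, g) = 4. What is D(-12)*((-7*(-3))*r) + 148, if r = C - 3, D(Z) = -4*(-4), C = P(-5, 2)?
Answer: 484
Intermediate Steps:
C = 4
D(Z) = 16
r = 1 (r = 4 - 3 = 1)
D(-12)*((-7*(-3))*r) + 148 = 16*(-7*(-3)*1) + 148 = 16*(21*1) + 148 = 16*21 + 148 = 336 + 148 = 484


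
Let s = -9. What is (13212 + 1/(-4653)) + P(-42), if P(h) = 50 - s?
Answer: 61749962/4653 ≈ 13271.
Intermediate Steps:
P(h) = 59 (P(h) = 50 - 1*(-9) = 50 + 9 = 59)
(13212 + 1/(-4653)) + P(-42) = (13212 + 1/(-4653)) + 59 = (13212 - 1/4653) + 59 = 61475435/4653 + 59 = 61749962/4653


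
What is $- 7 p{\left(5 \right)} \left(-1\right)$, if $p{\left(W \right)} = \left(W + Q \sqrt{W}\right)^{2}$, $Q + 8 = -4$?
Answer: $5215 - 840 \sqrt{5} \approx 3336.7$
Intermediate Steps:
$Q = -12$ ($Q = -8 - 4 = -12$)
$p{\left(W \right)} = \left(W - 12 \sqrt{W}\right)^{2}$
$- 7 p{\left(5 \right)} \left(-1\right) = - 7 \left(\left(-1\right) 5 + 12 \sqrt{5}\right)^{2} \left(-1\right) = - 7 \left(-5 + 12 \sqrt{5}\right)^{2} \left(-1\right) = 7 \left(-5 + 12 \sqrt{5}\right)^{2}$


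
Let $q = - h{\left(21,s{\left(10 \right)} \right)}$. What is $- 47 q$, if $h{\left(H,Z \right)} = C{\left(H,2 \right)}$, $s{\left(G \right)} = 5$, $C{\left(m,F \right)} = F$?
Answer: $94$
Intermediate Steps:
$h{\left(H,Z \right)} = 2$
$q = -2$ ($q = \left(-1\right) 2 = -2$)
$- 47 q = \left(-47\right) \left(-2\right) = 94$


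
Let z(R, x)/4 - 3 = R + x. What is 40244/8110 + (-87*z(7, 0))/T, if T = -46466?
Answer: 474550126/94209815 ≈ 5.0372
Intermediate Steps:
z(R, x) = 12 + 4*R + 4*x (z(R, x) = 12 + 4*(R + x) = 12 + (4*R + 4*x) = 12 + 4*R + 4*x)
40244/8110 + (-87*z(7, 0))/T = 40244/8110 - 87*(12 + 4*7 + 4*0)/(-46466) = 40244*(1/8110) - 87*(12 + 28 + 0)*(-1/46466) = 20122/4055 - 87*40*(-1/46466) = 20122/4055 - 3480*(-1/46466) = 20122/4055 + 1740/23233 = 474550126/94209815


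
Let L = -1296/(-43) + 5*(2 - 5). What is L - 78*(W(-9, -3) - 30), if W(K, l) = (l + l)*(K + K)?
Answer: -260961/43 ≈ -6068.9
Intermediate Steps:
W(K, l) = 4*K*l (W(K, l) = (2*l)*(2*K) = 4*K*l)
L = 651/43 (L = -1296*(-1)/43 + 5*(-3) = -81*(-16/43) - 15 = 1296/43 - 15 = 651/43 ≈ 15.140)
L - 78*(W(-9, -3) - 30) = 651/43 - 78*(4*(-9)*(-3) - 30) = 651/43 - 78*(108 - 30) = 651/43 - 78*78 = 651/43 - 6084 = -260961/43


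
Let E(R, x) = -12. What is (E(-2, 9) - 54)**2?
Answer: 4356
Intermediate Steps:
(E(-2, 9) - 54)**2 = (-12 - 54)**2 = (-66)**2 = 4356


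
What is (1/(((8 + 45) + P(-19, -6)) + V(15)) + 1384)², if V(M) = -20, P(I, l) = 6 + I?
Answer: 766237761/400 ≈ 1.9156e+6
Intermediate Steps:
(1/(((8 + 45) + P(-19, -6)) + V(15)) + 1384)² = (1/(((8 + 45) + (6 - 19)) - 20) + 1384)² = (1/((53 - 13) - 20) + 1384)² = (1/(40 - 20) + 1384)² = (1/20 + 1384)² = (27681/20)² = 766237761/400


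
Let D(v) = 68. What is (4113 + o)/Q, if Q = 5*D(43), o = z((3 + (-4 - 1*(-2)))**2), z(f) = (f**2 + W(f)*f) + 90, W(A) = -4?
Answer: 210/17 ≈ 12.353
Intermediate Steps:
z(f) = 90 + f**2 - 4*f (z(f) = (f**2 - 4*f) + 90 = 90 + f**2 - 4*f)
o = 87 (o = 90 + ((3 + (-4 - 1*(-2)))**2)**2 - 4*(3 + (-4 - 1*(-2)))**2 = 90 + ((3 + (-4 + 2))**2)**2 - 4*(3 + (-4 + 2))**2 = 90 + ((3 - 2)**2)**2 - 4*(3 - 2)**2 = 90 + (1**2)**2 - 4*1**2 = 90 + 1**2 - 4*1 = 90 + 1 - 4 = 87)
Q = 340 (Q = 5*68 = 340)
(4113 + o)/Q = (4113 + 87)/340 = 4200*(1/340) = 210/17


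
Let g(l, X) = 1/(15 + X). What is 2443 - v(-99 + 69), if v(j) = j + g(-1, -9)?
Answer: 14837/6 ≈ 2472.8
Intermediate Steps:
v(j) = ⅙ + j (v(j) = j + 1/(15 - 9) = j + 1/6 = j + ⅙ = ⅙ + j)
2443 - v(-99 + 69) = 2443 - (⅙ + (-99 + 69)) = 2443 - (⅙ - 30) = 2443 - 1*(-179/6) = 2443 + 179/6 = 14837/6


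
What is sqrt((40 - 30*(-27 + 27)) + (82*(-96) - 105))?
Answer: I*sqrt(7937) ≈ 89.09*I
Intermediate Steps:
sqrt((40 - 30*(-27 + 27)) + (82*(-96) - 105)) = sqrt((40 - 30*0) + (-7872 - 105)) = sqrt((40 + 0) - 7977) = sqrt(40 - 7977) = sqrt(-7937) = I*sqrt(7937)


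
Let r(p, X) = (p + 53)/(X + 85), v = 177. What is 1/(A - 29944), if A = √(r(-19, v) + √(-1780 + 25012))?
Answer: -1/(29944 - √(17/131 + 88*√3)) ≈ -3.3409e-5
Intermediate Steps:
r(p, X) = (53 + p)/(85 + X)
A = √(17/131 + 88*√3) (A = √((53 - 19)/(85 + 177) + √(-1780 + 25012)) = √(34/262 + √23232) = √((1/262)*34 + 88*√3) = √(17/131 + 88*√3) ≈ 12.351)
1/(A - 29944) = 1/(√(2227 + 1510168*√3)/131 - 29944) = 1/(-29944 + √(2227 + 1510168*√3)/131)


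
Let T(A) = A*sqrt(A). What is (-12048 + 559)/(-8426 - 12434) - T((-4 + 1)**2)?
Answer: -551731/20860 ≈ -26.449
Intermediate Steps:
T(A) = A**(3/2)
(-12048 + 559)/(-8426 - 12434) - T((-4 + 1)**2) = (-12048 + 559)/(-8426 - 12434) - ((-4 + 1)**2)**(3/2) = -11489/(-20860) - ((-3)**2)**(3/2) = -11489*(-1/20860) - 9**(3/2) = 11489/20860 - 1*27 = 11489/20860 - 27 = -551731/20860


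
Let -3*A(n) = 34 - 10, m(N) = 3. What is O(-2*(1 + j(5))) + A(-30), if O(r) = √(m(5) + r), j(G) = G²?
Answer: -8 + 7*I ≈ -8.0 + 7.0*I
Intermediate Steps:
A(n) = -8 (A(n) = -(34 - 10)/3 = -⅓*24 = -8)
O(r) = √(3 + r)
O(-2*(1 + j(5))) + A(-30) = √(3 - 2*(1 + 5²)) - 8 = √(3 - 2*(1 + 25)) - 8 = √(3 - 2*26) - 8 = √(3 - 52) - 8 = √(-49) - 8 = 7*I - 8 = -8 + 7*I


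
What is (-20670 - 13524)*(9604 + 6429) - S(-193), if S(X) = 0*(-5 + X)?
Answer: -548232402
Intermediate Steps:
S(X) = 0
(-20670 - 13524)*(9604 + 6429) - S(-193) = (-20670 - 13524)*(9604 + 6429) - 1*0 = -34194*16033 + 0 = -548232402 + 0 = -548232402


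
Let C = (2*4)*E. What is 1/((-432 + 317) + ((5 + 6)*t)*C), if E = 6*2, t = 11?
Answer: 1/11501 ≈ 8.6949e-5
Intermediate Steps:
E = 12
C = 96 (C = (2*4)*12 = 8*12 = 96)
1/((-432 + 317) + ((5 + 6)*t)*C) = 1/((-432 + 317) + ((5 + 6)*11)*96) = 1/(-115 + (11*11)*96) = 1/(-115 + 121*96) = 1/(-115 + 11616) = 1/11501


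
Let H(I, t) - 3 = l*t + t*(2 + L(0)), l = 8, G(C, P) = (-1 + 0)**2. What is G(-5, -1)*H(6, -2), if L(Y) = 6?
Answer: -29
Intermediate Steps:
G(C, P) = 1 (G(C, P) = (-1)**2 = 1)
H(I, t) = 3 + 16*t (H(I, t) = 3 + (8*t + t*(2 + 6)) = 3 + (8*t + t*8) = 3 + (8*t + 8*t) = 3 + 16*t)
G(-5, -1)*H(6, -2) = 1*(3 + 16*(-2)) = 1*(3 - 32) = 1*(-29) = -29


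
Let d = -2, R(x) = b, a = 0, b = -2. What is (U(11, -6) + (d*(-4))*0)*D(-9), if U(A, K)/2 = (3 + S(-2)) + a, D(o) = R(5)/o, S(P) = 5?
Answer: 32/9 ≈ 3.5556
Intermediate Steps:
R(x) = -2
D(o) = -2/o
U(A, K) = 16 (U(A, K) = 2*((3 + 5) + 0) = 2*(8 + 0) = 2*8 = 16)
(U(11, -6) + (d*(-4))*0)*D(-9) = (16 - 2*(-4)*0)*(-2/(-9)) = (16 + 8*0)*(-2*(-⅑)) = (16 + 0)*(2/9) = 16*(2/9) = 32/9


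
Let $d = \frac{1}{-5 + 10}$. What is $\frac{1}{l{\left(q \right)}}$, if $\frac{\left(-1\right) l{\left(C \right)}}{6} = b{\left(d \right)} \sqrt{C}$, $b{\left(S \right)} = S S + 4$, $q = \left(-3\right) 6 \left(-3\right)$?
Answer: $- \frac{25 \sqrt{6}}{10908} \approx -0.005614$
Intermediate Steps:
$q = 54$ ($q = \left(-18\right) \left(-3\right) = 54$)
$d = \frac{1}{5} \approx 0.2$
$b{\left(S \right)} = 4 + S^{2}$ ($b{\left(S \right)} = S^{2} + 4 = 4 + S^{2}$)
$l{\left(C \right)} = - \frac{606 \sqrt{C}}{25}$ ($l{\left(C \right)} = - 6 \left(4 + \left(\frac{1}{5}\right)^{2}\right) \sqrt{C} = - 6 \left(4 + \frac{1}{25}\right) \sqrt{C} = - 6 \frac{101 \sqrt{C}}{25} = - \frac{606 \sqrt{C}}{25}$)
$\frac{1}{l{\left(q \right)}} = \frac{1}{\left(- \frac{606}{25}\right) \sqrt{54}} = \frac{1}{\left(- \frac{606}{25}\right) 3 \sqrt{6}} = \frac{1}{\left(- \frac{1818}{25}\right) \sqrt{6}} = - \frac{25 \sqrt{6}}{10908}$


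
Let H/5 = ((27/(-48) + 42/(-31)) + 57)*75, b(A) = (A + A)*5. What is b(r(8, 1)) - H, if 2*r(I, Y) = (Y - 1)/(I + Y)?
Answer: -10245375/496 ≈ -20656.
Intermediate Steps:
r(I, Y) = (-1 + Y)/(2*(I + Y)) (r(I, Y) = ((Y - 1)/(I + Y))/2 = ((-1 + Y)/(I + Y))/2 = (-1 + Y)/(2*(I + Y)))
b(A) = 10*A (b(A) = (2*A)*5 = 10*A)
H = 10245375/496 (H = 5*(((27/(-48) + 42/(-31)) + 57)*75) = 5*(((27*(-1/48) + 42*(-1/31)) + 57)*75) = 5*(((-9/16 - 42/31) + 57)*75) = 5*((-951/496 + 57)*75) = 5*((27321/496)*75) = 5*(2049075/496) = 10245375/496 ≈ 20656.)
b(r(8, 1)) - H = 10*((-1 + 1)/(2*(8 + 1))) - 1*10245375/496 = 10*((½)*0/9) - 10245375/496 = 10*((½)*(⅑)*0) - 10245375/496 = 10*0 - 10245375/496 = 0 - 10245375/496 = -10245375/496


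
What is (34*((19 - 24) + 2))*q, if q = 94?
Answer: -9588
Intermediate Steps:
(34*((19 - 24) + 2))*q = (34*((19 - 24) + 2))*94 = (34*(-5 + 2))*94 = (34*(-3))*94 = -102*94 = -9588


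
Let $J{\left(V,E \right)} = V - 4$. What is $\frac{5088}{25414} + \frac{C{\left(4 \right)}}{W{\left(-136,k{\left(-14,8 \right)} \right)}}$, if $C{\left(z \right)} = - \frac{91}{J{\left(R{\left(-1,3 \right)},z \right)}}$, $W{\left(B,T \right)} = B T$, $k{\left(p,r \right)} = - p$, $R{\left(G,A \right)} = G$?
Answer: $\frac{3294649}{17281520} \approx 0.19065$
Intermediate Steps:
$J{\left(V,E \right)} = -4 + V$
$C{\left(z \right)} = \frac{91}{5}$ ($C{\left(z \right)} = - \frac{91}{-4 - 1} = - \frac{91}{-5} = \left(-91\right) \left(- \frac{1}{5}\right) = \frac{91}{5}$)
$\frac{5088}{25414} + \frac{C{\left(4 \right)}}{W{\left(-136,k{\left(-14,8 \right)} \right)}} = \frac{5088}{25414} + \frac{91}{5 \left(- 136 \left(\left(-1\right) \left(-14\right)\right)\right)} = 5088 \cdot \frac{1}{25414} + \frac{91}{5 \left(\left(-136\right) 14\right)} = \frac{2544}{12707} + \frac{91}{5 \left(-1904\right)} = \frac{2544}{12707} + \frac{91}{5} \left(- \frac{1}{1904}\right) = \frac{2544}{12707} - \frac{13}{1360} = \frac{3294649}{17281520}$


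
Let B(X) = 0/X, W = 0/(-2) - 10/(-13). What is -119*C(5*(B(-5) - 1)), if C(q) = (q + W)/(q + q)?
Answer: -1309/26 ≈ -50.346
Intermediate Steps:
W = 10/13 (W = 0*(-½) - 10*(-1/13) = 0 + 10/13 = 10/13 ≈ 0.76923)
B(X) = 0
C(q) = (10/13 + q)/(2*q) (C(q) = (q + 10/13)/(q + q) = (10/13 + q)/((2*q)) = (10/13 + q)*(1/(2*q)) = (10/13 + q)/(2*q))
-119*C(5*(B(-5) - 1)) = -119*(10 + 13*(5*(0 - 1)))/(26*(5*(0 - 1))) = -119*(10 + 13*(5*(-1)))/(26*(5*(-1))) = -119*(10 + 13*(-5))/(26*(-5)) = -119*(-1)*(10 - 65)/(26*5) = -119*(-1)*(-55)/(26*5) = -119*11/26 = -1309/26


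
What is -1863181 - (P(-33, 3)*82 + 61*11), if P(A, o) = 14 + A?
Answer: -1862294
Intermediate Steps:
-1863181 - (P(-33, 3)*82 + 61*11) = -1863181 - ((14 - 33)*82 + 61*11) = -1863181 - (-19*82 + 671) = -1863181 - (-1558 + 671) = -1863181 - 1*(-887) = -1863181 + 887 = -1862294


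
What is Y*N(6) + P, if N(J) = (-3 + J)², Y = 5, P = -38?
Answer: 7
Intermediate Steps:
Y*N(6) + P = 5*(-3 + 6)² - 38 = 5*3² - 38 = 5*9 - 38 = 45 - 38 = 7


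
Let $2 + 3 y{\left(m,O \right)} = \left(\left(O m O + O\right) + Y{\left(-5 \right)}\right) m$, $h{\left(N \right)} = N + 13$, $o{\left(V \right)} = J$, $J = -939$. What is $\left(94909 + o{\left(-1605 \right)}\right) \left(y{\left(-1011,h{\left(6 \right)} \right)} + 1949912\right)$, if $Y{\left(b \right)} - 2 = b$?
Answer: $\frac{35221763888830}{3} \approx 1.1741 \cdot 10^{13}$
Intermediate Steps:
$o{\left(V \right)} = -939$
$Y{\left(b \right)} = 2 + b$
$h{\left(N \right)} = 13 + N$
$y{\left(m,O \right)} = - \frac{2}{3} + \frac{m \left(-3 + O + m O^{2}\right)}{3}$ ($y{\left(m,O \right)} = - \frac{2}{3} + \frac{\left(\left(O m O + O\right) + \left(2 - 5\right)\right) m}{3} = - \frac{2}{3} + \frac{\left(\left(m O^{2} + O\right) - 3\right) m}{3} = - \frac{2}{3} + \frac{\left(\left(O + m O^{2}\right) - 3\right) m}{3} = - \frac{2}{3} + \frac{\left(-3 + O + m O^{2}\right) m}{3} = - \frac{2}{3} + \frac{m \left(-3 + O + m O^{2}\right)}{3}$)
$\left(94909 + o{\left(-1605 \right)}\right) \left(y{\left(-1011,h{\left(6 \right)} \right)} + 1949912\right) = \left(94909 - 939\right) \left(\left(- \frac{2}{3} - -1011 + \frac{1}{3} \left(13 + 6\right) \left(-1011\right) + \frac{\left(13 + 6\right)^{2} \left(-1011\right)^{2}}{3}\right) + 1949912\right) = 93970 \left(\left(- \frac{2}{3} + 1011 + \frac{1}{3} \cdot 19 \left(-1011\right) + \frac{1}{3} \cdot 19^{2} \cdot 1022121\right) + 1949912\right) = 93970 \left(\left(- \frac{2}{3} + 1011 - 6403 + \frac{1}{3} \cdot 361 \cdot 1022121\right) + 1949912\right) = 93970 \left(\left(- \frac{2}{3} + 1011 - 6403 + 122995227\right) + 1949912\right) = 93970 \left(\frac{368969503}{3} + 1949912\right) = 93970 \cdot \frac{374819239}{3} = \frac{35221763888830}{3}$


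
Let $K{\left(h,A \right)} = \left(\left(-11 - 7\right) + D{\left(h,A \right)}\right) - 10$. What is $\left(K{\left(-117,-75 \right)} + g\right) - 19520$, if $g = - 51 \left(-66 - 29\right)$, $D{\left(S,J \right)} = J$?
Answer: $-14778$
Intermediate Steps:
$g = 4845$ ($g = \left(-51\right) \left(-95\right) = 4845$)
$K{\left(h,A \right)} = -28 + A$ ($K{\left(h,A \right)} = \left(\left(-11 - 7\right) + A\right) - 10 = \left(-18 + A\right) - 10 = -28 + A$)
$\left(K{\left(-117,-75 \right)} + g\right) - 19520 = \left(\left(-28 - 75\right) + 4845\right) - 19520 = \left(-103 + 4845\right) - 19520 = 4742 - 19520 = -14778$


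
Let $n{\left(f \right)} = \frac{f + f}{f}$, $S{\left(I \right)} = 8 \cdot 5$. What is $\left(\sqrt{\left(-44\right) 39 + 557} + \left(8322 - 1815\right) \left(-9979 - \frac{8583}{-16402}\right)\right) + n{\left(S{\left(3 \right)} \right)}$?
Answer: $- \frac{1064980973521}{16402} + i \sqrt{1159} \approx -6.493 \cdot 10^{7} + 34.044 i$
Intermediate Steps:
$S{\left(I \right)} = 40$
$n{\left(f \right)} = 2$ ($n{\left(f \right)} = \frac{2 f}{f} = 2$)
$\left(\sqrt{\left(-44\right) 39 + 557} + \left(8322 - 1815\right) \left(-9979 - \frac{8583}{-16402}\right)\right) + n{\left(S{\left(3 \right)} \right)} = \left(\sqrt{\left(-44\right) 39 + 557} + \left(8322 - 1815\right) \left(-9979 - \frac{8583}{-16402}\right)\right) + 2 = \left(\sqrt{-1716 + 557} + 6507 \left(-9979 - - \frac{8583}{16402}\right)\right) + 2 = \left(\sqrt{-1159} + 6507 \left(-9979 + \frac{8583}{16402}\right)\right) + 2 = \left(i \sqrt{1159} + 6507 \left(- \frac{163666975}{16402}\right)\right) + 2 = \left(i \sqrt{1159} - \frac{1064981006325}{16402}\right) + 2 = \left(- \frac{1064981006325}{16402} + i \sqrt{1159}\right) + 2 = - \frac{1064980973521}{16402} + i \sqrt{1159}$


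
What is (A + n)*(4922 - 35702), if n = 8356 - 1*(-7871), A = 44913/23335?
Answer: -2331289253448/4667 ≈ -4.9953e+8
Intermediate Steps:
A = 44913/23335 (A = 44913*(1/23335) = 44913/23335 ≈ 1.9247)
n = 16227 (n = 8356 + 7871 = 16227)
(A + n)*(4922 - 35702) = (44913/23335 + 16227)*(4922 - 35702) = (378701958/23335)*(-30780) = -2331289253448/4667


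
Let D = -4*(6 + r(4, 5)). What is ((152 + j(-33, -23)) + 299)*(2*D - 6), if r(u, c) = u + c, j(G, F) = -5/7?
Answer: -56736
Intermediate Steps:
j(G, F) = -5/7 (j(G, F) = -5*1/7 = -5/7)
r(u, c) = c + u
D = -60 (D = -4*(6 + (5 + 4)) = -4*(6 + 9) = -4*15 = -60)
((152 + j(-33, -23)) + 299)*(2*D - 6) = ((152 - 5/7) + 299)*(2*(-60) - 6) = (1059/7 + 299)*(-120 - 6) = (3152/7)*(-126) = -56736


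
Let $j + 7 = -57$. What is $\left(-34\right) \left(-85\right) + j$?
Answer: $2826$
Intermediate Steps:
$j = -64$ ($j = -7 - 57 = -64$)
$\left(-34\right) \left(-85\right) + j = \left(-34\right) \left(-85\right) - 64 = 2890 - 64 = 2826$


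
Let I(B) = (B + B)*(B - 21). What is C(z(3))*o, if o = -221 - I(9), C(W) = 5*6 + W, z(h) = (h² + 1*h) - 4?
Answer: -190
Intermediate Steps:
I(B) = 2*B*(-21 + B) (I(B) = (2*B)*(-21 + B) = 2*B*(-21 + B))
z(h) = -4 + h + h² (z(h) = (h² + h) - 4 = (h + h²) - 4 = -4 + h + h²)
C(W) = 30 + W
o = -5 (o = -221 - 2*9*(-21 + 9) = -221 - 2*9*(-12) = -221 - 1*(-216) = -221 + 216 = -5)
C(z(3))*o = (30 + (-4 + 3 + 3²))*(-5) = (30 + (-4 + 3 + 9))*(-5) = (30 + 8)*(-5) = 38*(-5) = -190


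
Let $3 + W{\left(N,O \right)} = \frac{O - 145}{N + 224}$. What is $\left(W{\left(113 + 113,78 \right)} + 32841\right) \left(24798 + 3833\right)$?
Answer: $\frac{423081231823}{450} \approx 9.4018 \cdot 10^{8}$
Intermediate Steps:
$W{\left(N,O \right)} = -3 + \frac{-145 + O}{224 + N}$ ($W{\left(N,O \right)} = -3 + \frac{O - 145}{N + 224} = -3 + \frac{-145 + O}{224 + N}$)
$\left(W{\left(113 + 113,78 \right)} + 32841\right) \left(24798 + 3833\right) = \left(\frac{-817 + 78 - 3 \left(113 + 113\right)}{224 + \left(113 + 113\right)} + 32841\right) \left(24798 + 3833\right) = \left(\frac{-817 + 78 - 678}{224 + 226} + 32841\right) 28631 = \left(\frac{-817 + 78 - 678}{450} + 32841\right) 28631 = \left(\frac{1}{450} \left(-1417\right) + 32841\right) 28631 = \left(- \frac{1417}{450} + 32841\right) 28631 = \frac{14777033}{450} \cdot 28631 = \frac{423081231823}{450}$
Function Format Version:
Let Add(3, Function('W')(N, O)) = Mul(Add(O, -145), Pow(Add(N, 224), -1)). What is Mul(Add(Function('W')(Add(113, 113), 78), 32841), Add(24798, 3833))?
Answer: Rational(423081231823, 450) ≈ 9.4018e+8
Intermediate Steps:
Function('W')(N, O) = Add(-3, Mul(Pow(Add(224, N), -1), Add(-145, O))) (Function('W')(N, O) = Add(-3, Mul(Add(O, -145), Pow(Add(N, 224), -1))) = Add(-3, Mul(Add(-145, O), Pow(Add(224, N), -1))) = Add(-3, Mul(Pow(Add(224, N), -1), Add(-145, O))))
Mul(Add(Function('W')(Add(113, 113), 78), 32841), Add(24798, 3833)) = Mul(Add(Mul(Pow(Add(224, Add(113, 113)), -1), Add(-817, 78, Mul(-3, Add(113, 113)))), 32841), Add(24798, 3833)) = Mul(Add(Mul(Pow(Add(224, 226), -1), Add(-817, 78, Mul(-3, 226))), 32841), 28631) = Mul(Add(Mul(Pow(450, -1), Add(-817, 78, -678)), 32841), 28631) = Mul(Add(Mul(Rational(1, 450), -1417), 32841), 28631) = Mul(Add(Rational(-1417, 450), 32841), 28631) = Mul(Rational(14777033, 450), 28631) = Rational(423081231823, 450)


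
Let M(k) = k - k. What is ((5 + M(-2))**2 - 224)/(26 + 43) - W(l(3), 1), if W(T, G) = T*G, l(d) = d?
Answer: -406/69 ≈ -5.8841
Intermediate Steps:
M(k) = 0
W(T, G) = G*T
((5 + M(-2))**2 - 224)/(26 + 43) - W(l(3), 1) = ((5 + 0)**2 - 224)/(26 + 43) - 3 = (5**2 - 224)/69 - 1*3 = (25 - 224)*(1/69) - 3 = -199*1/69 - 3 = -199/69 - 3 = -406/69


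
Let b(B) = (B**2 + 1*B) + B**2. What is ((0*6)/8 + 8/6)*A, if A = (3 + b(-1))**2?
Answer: 64/3 ≈ 21.333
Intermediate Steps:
b(B) = B + 2*B**2 (b(B) = (B**2 + B) + B**2 = (B + B**2) + B**2 = B + 2*B**2)
A = 16 (A = (3 - (1 + 2*(-1)))**2 = (3 - (1 - 2))**2 = (3 - 1*(-1))**2 = (3 + 1)**2 = 4**2 = 16)
((0*6)/8 + 8/6)*A = ((0*6)/8 + 8/6)*16 = (0*(1/8) + 8*(1/6))*16 = (0 + 4/3)*16 = (4/3)*16 = 64/3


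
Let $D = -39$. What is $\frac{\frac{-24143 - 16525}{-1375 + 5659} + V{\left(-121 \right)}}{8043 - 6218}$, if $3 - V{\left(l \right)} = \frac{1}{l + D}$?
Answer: $- \frac{370523}{104244000} \approx -0.0035544$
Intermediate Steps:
$V{\left(l \right)} = 3 - \frac{1}{-39 + l}$ ($V{\left(l \right)} = 3 - \frac{1}{l - 39} = 3 - \frac{1}{-39 + l}$)
$\frac{\frac{-24143 - 16525}{-1375 + 5659} + V{\left(-121 \right)}}{8043 - 6218} = \frac{\frac{-24143 - 16525}{-1375 + 5659} + \frac{-118 + 3 \left(-121\right)}{-39 - 121}}{8043 - 6218} = \frac{- \frac{40668}{4284} + \frac{-118 - 363}{-160}}{1825} = \left(\left(-40668\right) \frac{1}{4284} - - \frac{481}{160}\right) \frac{1}{1825} = \left(- \frac{3389}{357} + \frac{481}{160}\right) \frac{1}{1825} = \left(- \frac{370523}{57120}\right) \frac{1}{1825} = - \frac{370523}{104244000}$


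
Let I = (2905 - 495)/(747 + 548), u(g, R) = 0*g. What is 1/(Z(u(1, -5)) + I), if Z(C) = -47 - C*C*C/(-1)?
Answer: -259/11691 ≈ -0.022154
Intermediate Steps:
u(g, R) = 0
Z(C) = -47 + C³ (Z(C) = -47 - C²*C*(-1) = -47 - C²*(-C) = -47 - (-1)*C³ = -47 + C³)
I = 482/259 (I = 2410/1295 = 2410*(1/1295) = 482/259 ≈ 1.8610)
1/(Z(u(1, -5)) + I) = 1/((-47 + 0³) + 482/259) = 1/((-47 + 0) + 482/259) = 1/(-47 + 482/259) = 1/(-11691/259) = -259/11691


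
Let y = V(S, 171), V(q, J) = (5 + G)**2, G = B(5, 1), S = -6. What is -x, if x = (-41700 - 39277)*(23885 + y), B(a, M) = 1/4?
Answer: 30981881177/16 ≈ 1.9364e+9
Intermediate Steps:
B(a, M) = 1/4
G = 1/4 ≈ 0.25000
V(q, J) = 441/16 (V(q, J) = (5 + 1/4)**2 = (21/4)**2 = 441/16)
y = 441/16 ≈ 27.563
x = -30981881177/16 (x = (-41700 - 39277)*(23885 + 441/16) = -80977*382601/16 = -30981881177/16 ≈ -1.9364e+9)
-x = -1*(-30981881177/16) = 30981881177/16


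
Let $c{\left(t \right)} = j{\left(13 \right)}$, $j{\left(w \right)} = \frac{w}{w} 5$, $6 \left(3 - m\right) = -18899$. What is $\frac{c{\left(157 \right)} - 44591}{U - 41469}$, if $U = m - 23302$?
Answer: $\frac{267516}{369709} \approx 0.72359$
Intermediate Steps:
$m = \frac{18917}{6}$ ($m = 3 - - \frac{18899}{6} = 3 + \frac{18899}{6} = \frac{18917}{6} \approx 3152.8$)
$j{\left(w \right)} = 5$ ($j{\left(w \right)} = 1 \cdot 5 = 5$)
$c{\left(t \right)} = 5$
$U = - \frac{120895}{6}$ ($U = \frac{18917}{6} - 23302 = - \frac{120895}{6} \approx -20149.0$)
$\frac{c{\left(157 \right)} - 44591}{U - 41469} = \frac{5 - 44591}{- \frac{120895}{6} - 41469} = - \frac{44586}{- \frac{369709}{6}} = \left(-44586\right) \left(- \frac{6}{369709}\right) = \frac{267516}{369709}$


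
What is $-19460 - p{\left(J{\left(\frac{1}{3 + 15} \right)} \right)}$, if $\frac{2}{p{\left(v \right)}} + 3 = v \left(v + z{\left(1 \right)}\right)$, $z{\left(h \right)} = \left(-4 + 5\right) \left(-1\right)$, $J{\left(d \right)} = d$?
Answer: $- \frac{19245292}{989} \approx -19459.0$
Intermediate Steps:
$z{\left(h \right)} = -1$ ($z{\left(h \right)} = 1 \left(-1\right) = -1$)
$p{\left(v \right)} = \frac{2}{-3 + v \left(-1 + v\right)}$ ($p{\left(v \right)} = \frac{2}{-3 + v \left(v - 1\right)} = \frac{2}{-3 + v \left(-1 + v\right)}$)
$-19460 - p{\left(J{\left(\frac{1}{3 + 15} \right)} \right)} = -19460 - \frac{2}{-3 + \left(\frac{1}{3 + 15}\right)^{2} - \frac{1}{3 + 15}} = -19460 - \frac{2}{-3 + \left(\frac{1}{18}\right)^{2} - \frac{1}{18}} = -19460 - \frac{2}{-3 + \frac{1}{324} - \frac{1}{18}} = -19460 - \frac{2}{- \frac{989}{324}} = -19460 - 2 \left(- \frac{324}{989}\right) = -19460 - - \frac{648}{989} = -19460 + \frac{648}{989} = - \frac{19245292}{989}$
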